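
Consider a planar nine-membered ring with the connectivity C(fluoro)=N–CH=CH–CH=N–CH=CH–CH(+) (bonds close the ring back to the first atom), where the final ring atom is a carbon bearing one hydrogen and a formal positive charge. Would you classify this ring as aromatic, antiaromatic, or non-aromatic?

All ring atoms are sp² and supply a p orbital to the ring (the double-bond atoms are sp², each contributing one p electron; the doubly-bonded nitrogens are pyridine-type — their lone pairs lie in the ring plane, leaving one electron in the p orbital; the carbocation has an empty p orbital); the conjugation is uninterrupted.
Adding the contributions, 4 × 2 = 8 from the double-bond units + 0 from the CH(+) atom = 8.
A 4n π count (8, n = 2) in a planar conjugated ring means antiaromatic.

Antiaromatic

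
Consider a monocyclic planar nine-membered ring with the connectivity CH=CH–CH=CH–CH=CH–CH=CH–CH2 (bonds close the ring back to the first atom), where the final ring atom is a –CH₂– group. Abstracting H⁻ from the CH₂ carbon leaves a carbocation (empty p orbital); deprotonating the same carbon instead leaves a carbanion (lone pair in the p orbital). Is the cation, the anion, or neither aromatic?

The anion

Both ions have a continuous loop of p orbitals — each ring atom is sp².
Cation: 4 × 2 + 0 = 8 π electrons → 4(2), antiaromatic.
Anion: 4 × 2 + 2 = 10 π electrons → 4(2)+2, aromatic.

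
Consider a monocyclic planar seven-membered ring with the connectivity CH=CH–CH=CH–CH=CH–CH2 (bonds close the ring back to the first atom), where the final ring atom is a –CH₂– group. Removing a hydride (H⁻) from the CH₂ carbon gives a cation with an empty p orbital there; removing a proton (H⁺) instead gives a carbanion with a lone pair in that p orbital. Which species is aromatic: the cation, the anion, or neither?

The cation

Both ions have a continuous loop of p orbitals — each ring atom is sp².
Cation: 3 × 2 + 0 = 6 π electrons → 4(1)+2, aromatic.
Anion: 3 × 2 + 2 = 8 π electrons → 4(2), antiaromatic.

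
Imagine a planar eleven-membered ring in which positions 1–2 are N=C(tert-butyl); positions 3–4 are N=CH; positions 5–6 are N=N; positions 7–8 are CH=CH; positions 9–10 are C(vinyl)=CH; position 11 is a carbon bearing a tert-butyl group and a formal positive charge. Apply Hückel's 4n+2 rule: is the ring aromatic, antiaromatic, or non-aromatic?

The p orbitals form a continuous loop: each doubly-bonded ring atom is sp² with one p-orbital electron; the doubly-bonded nitrogens are pyridine-type — their lone pairs lie in the ring plane, leaving one electron in the p orbital; the carbocation has an empty p orbital. The ring is fully conjugated.
Adding the contributions, 5 × 2 = 10 from the double-bond units + 0 from the C(tert-butyl)(+) atom = 10.
That gives a 4n+2 count (10, n = 2).

Aromatic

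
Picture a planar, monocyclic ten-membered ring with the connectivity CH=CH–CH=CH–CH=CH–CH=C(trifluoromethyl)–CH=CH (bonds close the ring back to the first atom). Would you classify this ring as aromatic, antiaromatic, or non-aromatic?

Check conjugation: each doubly-bonded ring atom is sp² with one p-orbital electron — every position has a p orbital, so the cyclic π system is continuous.
Counting π electrons: 5 × 2 = 10 from the 5 double-bond units.
Since 10 = 4·2 + 2, the ring meets the 4n+2 criterion.

Aromatic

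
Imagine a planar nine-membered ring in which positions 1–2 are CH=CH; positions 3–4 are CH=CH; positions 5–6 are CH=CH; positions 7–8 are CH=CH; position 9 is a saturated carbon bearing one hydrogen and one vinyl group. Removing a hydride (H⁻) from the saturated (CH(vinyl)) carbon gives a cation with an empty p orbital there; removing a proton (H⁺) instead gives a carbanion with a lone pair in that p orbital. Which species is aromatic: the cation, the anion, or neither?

The anion

Both ions have a continuous loop of p orbitals — each ring atom is sp².
Cation: 4 × 2 + 0 = 8 π electrons → 4(2), antiaromatic.
Anion: 4 × 2 + 2 = 10 π electrons → 4(2)+2, aromatic.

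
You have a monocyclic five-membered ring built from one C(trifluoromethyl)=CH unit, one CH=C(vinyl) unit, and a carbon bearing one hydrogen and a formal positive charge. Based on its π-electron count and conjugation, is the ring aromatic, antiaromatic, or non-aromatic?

Check conjugation: every atom in a ring double bond is sp² and brings one electron to the p orbital; the carbocation has an empty p orbital — every position has a p orbital, so the cyclic π system is continuous.
Tallying contributions gives 2 × 2 = 4 from the double-bond units + 0 from the CH(+) atom = 4.
4 is a 4n count (n = 1), so the planar conjugated ring is antiaromatic.

Antiaromatic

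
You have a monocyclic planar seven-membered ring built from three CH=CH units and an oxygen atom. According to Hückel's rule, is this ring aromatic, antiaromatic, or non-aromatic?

Check conjugation: the double-bond atoms are sp², each contributing one p electron; the oxygen donates one lone pair from its p orbital — every position has a p orbital, so the cyclic π system is continuous.
Tallying contributions gives 3 × 2 = 6 from the double-bond units + 2 from the O atom = 8.
A 4n π count (8, n = 2) in a planar conjugated ring means antiaromatic.

Antiaromatic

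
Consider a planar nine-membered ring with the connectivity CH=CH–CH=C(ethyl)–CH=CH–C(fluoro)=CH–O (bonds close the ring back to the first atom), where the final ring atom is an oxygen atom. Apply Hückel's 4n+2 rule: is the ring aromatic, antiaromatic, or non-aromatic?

The p orbitals form a continuous loop: the double-bond atoms are sp², each contributing one p electron; the oxygen donates one lone pair from its p orbital. The ring is fully conjugated.
Counting π electrons: 4 × 2 = 8 from the double-bond units + 2 from the O atom = 10.
Since 10 = 4·2 + 2, the ring meets the 4n+2 criterion.

Aromatic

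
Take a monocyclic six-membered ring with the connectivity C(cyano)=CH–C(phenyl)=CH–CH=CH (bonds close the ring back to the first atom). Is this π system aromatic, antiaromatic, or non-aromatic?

Aromatic

All ring atoms are sp² and supply a p orbital to the ring (each doubly-bonded ring atom is sp² with one p-orbital electron); the conjugation is uninterrupted.
Counting π electrons: 3 × 2 = 6 from the 3 double-bond units.
Since 6 = 4·1 + 2, the ring meets the 4n+2 criterion.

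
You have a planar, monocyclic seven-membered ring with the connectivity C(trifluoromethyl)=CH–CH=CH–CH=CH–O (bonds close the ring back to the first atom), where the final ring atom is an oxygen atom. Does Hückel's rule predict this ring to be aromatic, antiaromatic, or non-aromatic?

Antiaromatic

The p orbitals form a continuous loop: each doubly-bonded ring atom is sp² with one p-orbital electron; the oxygen donates one lone pair from its p orbital. The ring is fully conjugated.
π-electron count: 3 × 2 = 6 from the double-bond units + 2 from the O atom = 8.
A 4n π count (8, n = 2) in a planar conjugated ring means antiaromatic.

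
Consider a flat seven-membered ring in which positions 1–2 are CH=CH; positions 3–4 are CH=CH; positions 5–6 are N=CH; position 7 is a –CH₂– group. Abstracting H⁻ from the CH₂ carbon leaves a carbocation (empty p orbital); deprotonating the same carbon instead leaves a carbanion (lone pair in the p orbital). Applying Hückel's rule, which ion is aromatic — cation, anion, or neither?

Both ions have a continuous loop of p orbitals — each ring atom is sp².
Cation: 3 × 2 + 0 = 6 π electrons → 4(1)+2, aromatic.
Anion: 3 × 2 + 2 = 8 π electrons → 4(2), antiaromatic.

The cation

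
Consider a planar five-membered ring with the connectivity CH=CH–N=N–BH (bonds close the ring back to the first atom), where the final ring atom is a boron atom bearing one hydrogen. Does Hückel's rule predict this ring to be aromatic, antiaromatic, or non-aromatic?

Check conjugation: each doubly-bonded ring atom is sp² with one p-orbital electron; the doubly-bonded nitrogens are pyridine-type — their lone pairs lie in the ring plane, leaving one electron in the p orbital; the boron has an empty p orbital — every position has a p orbital, so the cyclic π system is continuous.
Tallying contributions gives 2 × 2 = 4 from the double-bond units + 0 from the BH atom = 4.
4 = 4(1); a planar, fully conjugated 4n system is antiaromatic.

Antiaromatic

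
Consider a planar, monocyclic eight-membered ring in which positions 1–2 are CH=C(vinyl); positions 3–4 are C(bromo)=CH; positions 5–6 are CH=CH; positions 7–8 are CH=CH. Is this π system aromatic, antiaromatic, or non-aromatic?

Every ring atom contributes a p orbital perpendicular to the ring (each doubly-bonded ring atom is sp² with one p-orbital electron), so the π system is cyclic and fully conjugated.
π-electron count: 4 × 2 = 8 from the 4 double-bond units.
A 4n π count (8, n = 2) in a planar conjugated ring means antiaromatic.

Antiaromatic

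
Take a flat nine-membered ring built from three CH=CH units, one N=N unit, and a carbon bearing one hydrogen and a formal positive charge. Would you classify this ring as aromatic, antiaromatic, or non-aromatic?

The p orbitals form a continuous loop: each doubly-bonded ring atom is sp² with one p-orbital electron; each sp² =N– keeps its lone pair in-plane and puts one electron into the π system; the carbocation has an empty p orbital. The ring is fully conjugated.
Tallying contributions gives 4 × 2 = 8 from the double-bond units + 0 from the CH(+) atom = 8.
With 8 = 4·2 π electrons, Hückel's rule classifies the planar ring as antiaromatic.

Antiaromatic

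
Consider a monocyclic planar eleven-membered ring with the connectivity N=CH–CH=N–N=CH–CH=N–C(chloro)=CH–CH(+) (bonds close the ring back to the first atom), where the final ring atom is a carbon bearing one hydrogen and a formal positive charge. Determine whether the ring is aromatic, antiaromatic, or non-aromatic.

Aromatic

The p orbitals form a continuous loop: each doubly-bonded ring atom is sp² with one p-orbital electron; each =N– nitrogen is pyridine-type (lone pair in the sp² plane, one electron in the p orbital); the carbocation has an empty p orbital. The ring is fully conjugated.
Adding the contributions, 5 × 2 = 10 from the double-bond units + 0 from the CH(+) atom = 10.
10 = 4(2) + 2, which satisfies Hückel's 4n+2 rule.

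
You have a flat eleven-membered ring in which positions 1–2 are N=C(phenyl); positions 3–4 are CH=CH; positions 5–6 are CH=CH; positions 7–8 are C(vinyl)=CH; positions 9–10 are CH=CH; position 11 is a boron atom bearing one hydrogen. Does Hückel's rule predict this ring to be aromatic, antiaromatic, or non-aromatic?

Check conjugation: every atom in a ring double bond is sp² and brings one electron to the p orbital; each sp² =N– keeps its lone pair in-plane and puts one electron into the π system; the boron has an empty p orbital — every position has a p orbital, so the cyclic π system is continuous.
Adding the contributions, 5 × 2 = 10 from the double-bond units + 0 from the BH atom = 10.
10 = 4(2) + 2, which satisfies Hückel's 4n+2 rule.

Aromatic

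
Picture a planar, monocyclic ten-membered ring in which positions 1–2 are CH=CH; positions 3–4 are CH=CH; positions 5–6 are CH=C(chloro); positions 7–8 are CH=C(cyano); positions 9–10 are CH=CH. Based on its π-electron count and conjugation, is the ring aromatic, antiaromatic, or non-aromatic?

Every ring atom contributes a p orbital perpendicular to the ring (each doubly-bonded ring atom is sp² with one p-orbital electron), so the π system is cyclic and fully conjugated.
Counting π electrons: 5 × 2 = 10 from the 5 double-bond units.
That gives a 4n+2 count (10, n = 2).

Aromatic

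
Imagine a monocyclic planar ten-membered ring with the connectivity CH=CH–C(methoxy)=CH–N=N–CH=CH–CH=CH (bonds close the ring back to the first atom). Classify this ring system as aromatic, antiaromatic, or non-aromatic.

Aromatic

Check conjugation: the double-bond atoms are sp², each contributing one p electron; the doubly-bonded nitrogens are pyridine-type — their lone pairs lie in the ring plane, leaving one electron in the p orbital — every position has a p orbital, so the cyclic π system is continuous.
π-electron count: 5 × 2 = 10 from the 5 double-bond units.
Since 10 = 4·2 + 2, the ring meets the 4n+2 criterion.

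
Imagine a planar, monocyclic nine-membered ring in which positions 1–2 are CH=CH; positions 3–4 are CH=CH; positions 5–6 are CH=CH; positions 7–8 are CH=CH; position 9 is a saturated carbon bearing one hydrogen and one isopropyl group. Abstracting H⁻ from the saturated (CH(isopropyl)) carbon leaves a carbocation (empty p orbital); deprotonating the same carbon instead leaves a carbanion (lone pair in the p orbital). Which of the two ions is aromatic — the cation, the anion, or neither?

The anion

In both ions every ring atom is sp² and contributes a p orbital, so both rings are fully conjugated.
Cation: 4 × 2 + 0 = 8 π electrons → 4(2), antiaromatic.
Anion: 4 × 2 + 2 = 10 π electrons → 4(2)+2, aromatic.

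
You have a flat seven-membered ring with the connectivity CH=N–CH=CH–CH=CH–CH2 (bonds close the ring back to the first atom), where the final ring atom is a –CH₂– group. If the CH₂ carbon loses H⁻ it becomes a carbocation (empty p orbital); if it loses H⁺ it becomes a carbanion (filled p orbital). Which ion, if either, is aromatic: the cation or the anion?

Both ions have a continuous loop of p orbitals — each ring atom is sp².
Cation: 3 × 2 + 0 = 6 π electrons → 4(1)+2, aromatic.
Anion: 3 × 2 + 2 = 8 π electrons → 4(2), antiaromatic.

The cation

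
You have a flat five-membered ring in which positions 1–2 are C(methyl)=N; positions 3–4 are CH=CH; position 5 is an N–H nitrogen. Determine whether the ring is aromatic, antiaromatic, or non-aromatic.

The p orbitals form a continuous loop: the double-bond atoms are sp², each contributing one p electron; each =N– nitrogen is pyridine-type (lone pair in the sp² plane, one electron in the p orbital); the pyrrole-type nitrogen donates its lone pair from the p orbital. The ring is fully conjugated.
Counting π electrons: 2 × 2 = 4 from the double-bond units + 2 from the NH atom = 6.
That gives a 4n+2 count (6, n = 1).

Aromatic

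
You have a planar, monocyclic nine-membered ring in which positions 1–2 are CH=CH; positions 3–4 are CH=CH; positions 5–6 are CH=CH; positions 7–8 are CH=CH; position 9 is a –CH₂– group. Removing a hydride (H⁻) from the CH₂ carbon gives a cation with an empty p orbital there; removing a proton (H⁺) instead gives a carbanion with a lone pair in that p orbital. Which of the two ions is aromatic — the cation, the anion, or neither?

The anion

Both ions have a continuous loop of p orbitals — each ring atom is sp².
Cation: 4 × 2 + 0 = 8 π electrons → 4(2), antiaromatic.
Anion: 4 × 2 + 2 = 10 π electrons → 4(2)+2, aromatic.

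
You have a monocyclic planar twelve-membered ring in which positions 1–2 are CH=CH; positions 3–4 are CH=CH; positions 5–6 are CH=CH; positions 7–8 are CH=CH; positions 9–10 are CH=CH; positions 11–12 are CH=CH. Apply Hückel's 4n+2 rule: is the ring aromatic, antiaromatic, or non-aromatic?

Check conjugation: each doubly-bonded ring atom is sp² with one p-orbital electron — every position has a p orbital, so the cyclic π system is continuous.
π-electron count: 6 × 2 = 12 from the 6 double-bond units.
A 4n π count (12, n = 3) in a planar conjugated ring means antiaromatic.

Antiaromatic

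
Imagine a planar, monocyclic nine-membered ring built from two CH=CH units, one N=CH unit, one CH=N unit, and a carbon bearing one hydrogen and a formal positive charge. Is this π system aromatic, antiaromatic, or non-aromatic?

Antiaromatic

Every ring atom contributes a p orbital perpendicular to the ring (every atom in a ring double bond is sp² and brings one electron to the p orbital; each =N– nitrogen is pyridine-type (lone pair in the sp² plane, one electron in the p orbital); the carbocation has an empty p orbital), so the π system is cyclic and fully conjugated.
Adding the contributions, 4 × 2 = 8 from the double-bond units + 0 from the CH(+) atom = 8.
With 8 = 4·2 π electrons, Hückel's rule classifies the planar ring as antiaromatic.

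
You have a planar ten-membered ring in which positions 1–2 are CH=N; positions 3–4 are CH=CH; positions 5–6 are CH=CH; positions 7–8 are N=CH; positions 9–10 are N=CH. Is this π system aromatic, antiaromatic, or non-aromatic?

All ring atoms are sp² and supply a p orbital to the ring (each doubly-bonded ring atom is sp² with one p-orbital electron; the doubly-bonded nitrogens are pyridine-type — their lone pairs lie in the ring plane, leaving one electron in the p orbital); the conjugation is uninterrupted.
Adding the contributions, 5 × 2 = 10 from the 5 double-bond units.
With 10 π electrons (n = 2), the Hückel 4n+2 condition holds.

Aromatic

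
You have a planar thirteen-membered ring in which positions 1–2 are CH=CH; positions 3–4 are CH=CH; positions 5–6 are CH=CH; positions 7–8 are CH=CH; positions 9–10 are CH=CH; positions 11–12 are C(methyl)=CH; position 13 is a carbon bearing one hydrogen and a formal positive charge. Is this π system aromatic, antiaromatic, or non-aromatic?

Every ring atom contributes a p orbital perpendicular to the ring (every atom in a ring double bond is sp² and brings one electron to the p orbital; the carbocation has an empty p orbital), so the π system is cyclic and fully conjugated.
Tallying contributions gives 6 × 2 = 12 from the double-bond units + 0 from the CH(+) atom = 12.
A 4n π count (12, n = 3) in a planar conjugated ring means antiaromatic.

Antiaromatic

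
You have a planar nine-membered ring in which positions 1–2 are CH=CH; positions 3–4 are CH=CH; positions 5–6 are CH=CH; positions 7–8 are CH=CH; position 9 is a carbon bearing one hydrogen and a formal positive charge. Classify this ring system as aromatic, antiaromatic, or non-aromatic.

Check conjugation: the double-bond atoms are sp², each contributing one p electron; the carbocation has an empty p orbital — every position has a p orbital, so the cyclic π system is continuous.
Tallying contributions gives 4 × 2 = 8 from the double-bond units + 0 from the CH(+) atom = 8.
With 8 = 4·2 π electrons, Hückel's rule classifies the planar ring as antiaromatic.

Antiaromatic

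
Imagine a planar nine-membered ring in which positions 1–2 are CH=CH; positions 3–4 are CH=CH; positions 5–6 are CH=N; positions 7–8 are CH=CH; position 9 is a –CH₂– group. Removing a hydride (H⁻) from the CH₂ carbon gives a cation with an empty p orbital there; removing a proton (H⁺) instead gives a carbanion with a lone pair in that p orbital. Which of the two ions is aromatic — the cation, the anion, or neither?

The anion

In both ions every ring atom is sp² and contributes a p orbital, so both rings are fully conjugated.
Cation: 4 × 2 + 0 = 8 π electrons → 4(2), antiaromatic.
Anion: 4 × 2 + 2 = 10 π electrons → 4(2)+2, aromatic.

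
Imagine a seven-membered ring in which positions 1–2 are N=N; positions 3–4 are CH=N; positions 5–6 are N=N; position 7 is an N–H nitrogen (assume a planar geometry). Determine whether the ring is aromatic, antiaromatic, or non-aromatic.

Check conjugation: the double-bond atoms are sp², each contributing one p electron; each =N– nitrogen is pyridine-type (lone pair in the sp² plane, one electron in the p orbital); the pyrrole-type nitrogen donates its lone pair from the p orbital — every position has a p orbital, so the cyclic π system is continuous.
π-electron count: 3 × 2 = 6 from the double-bond units + 2 from the NH atom = 8.
With 8 = 4·2 π electrons, Hückel's rule classifies the planar ring as antiaromatic.

Antiaromatic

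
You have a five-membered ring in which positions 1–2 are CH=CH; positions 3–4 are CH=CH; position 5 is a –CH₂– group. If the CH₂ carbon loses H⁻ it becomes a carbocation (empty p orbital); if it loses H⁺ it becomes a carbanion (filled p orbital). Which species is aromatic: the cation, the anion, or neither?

Once that carbon is sp², every ring atom has a p orbital and both ions are fully conjugated.
Cation: 2 × 2 + 0 = 4 π electrons → 4(1), antiaromatic.
Anion: 2 × 2 + 2 = 6 π electrons → 4(1)+2, aromatic.

The anion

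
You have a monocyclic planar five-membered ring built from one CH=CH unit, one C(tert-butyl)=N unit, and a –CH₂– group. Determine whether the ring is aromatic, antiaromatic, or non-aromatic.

Non-aromatic

At the CH2 position, the tetrahedral CH₂ carbon is sp³ and has no p orbital in the ring π system; the ring's p-orbital overlap is broken there.
Hückel's rule only applies to fully conjugated rings, so this one is simply non-aromatic.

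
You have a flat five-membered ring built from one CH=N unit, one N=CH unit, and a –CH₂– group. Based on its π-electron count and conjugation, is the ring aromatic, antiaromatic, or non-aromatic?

Non-aromatic

At the CH2 position, the tetrahedral CH₂ carbon is sp³ and has no p orbital in the ring π system; the ring's p-orbital overlap is broken there.
Hückel's rule only applies to fully conjugated rings, so this one is simply non-aromatic.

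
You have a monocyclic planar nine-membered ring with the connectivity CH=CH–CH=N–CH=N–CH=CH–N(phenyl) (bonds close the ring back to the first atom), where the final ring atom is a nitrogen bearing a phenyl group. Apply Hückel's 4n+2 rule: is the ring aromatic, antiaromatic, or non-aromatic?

Aromatic

The p orbitals form a continuous loop: the double-bond atoms are sp², each contributing one p electron; each sp² =N– keeps its lone pair in-plane and puts one electron into the π system; the pyrrole-type nitrogen donates its lone pair from the p orbital. The ring is fully conjugated.
Counting π electrons: 4 × 2 = 8 from the double-bond units + 2 from the N(phenyl) atom = 10.
Since 10 = 4·2 + 2, the ring meets the 4n+2 criterion.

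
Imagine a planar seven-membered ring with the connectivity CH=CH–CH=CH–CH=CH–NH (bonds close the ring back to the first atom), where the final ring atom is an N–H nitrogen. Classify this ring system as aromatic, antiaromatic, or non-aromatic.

All ring atoms are sp² and supply a p orbital to the ring (each doubly-bonded ring atom is sp² with one p-orbital electron; the pyrrole-type nitrogen donates its lone pair from the p orbital); the conjugation is uninterrupted.
Tallying contributions gives 3 × 2 = 6 from the double-bond units + 2 from the NH atom = 8.
8 = 4(2); a planar, fully conjugated 4n system is antiaromatic.

Antiaromatic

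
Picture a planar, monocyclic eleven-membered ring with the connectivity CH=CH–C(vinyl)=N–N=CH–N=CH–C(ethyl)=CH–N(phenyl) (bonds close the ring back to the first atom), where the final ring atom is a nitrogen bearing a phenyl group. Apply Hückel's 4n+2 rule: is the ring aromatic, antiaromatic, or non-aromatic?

Every ring atom contributes a p orbital perpendicular to the ring (each doubly-bonded ring atom is sp² with one p-orbital electron; each sp² =N– keeps its lone pair in-plane and puts one electron into the π system; the pyrrole-type nitrogen donates its lone pair from the p orbital), so the π system is cyclic and fully conjugated.
π-electron count: 5 × 2 = 10 from the double-bond units + 2 from the N(phenyl) atom = 12.
A 4n π count (12, n = 3) in a planar conjugated ring means antiaromatic.

Antiaromatic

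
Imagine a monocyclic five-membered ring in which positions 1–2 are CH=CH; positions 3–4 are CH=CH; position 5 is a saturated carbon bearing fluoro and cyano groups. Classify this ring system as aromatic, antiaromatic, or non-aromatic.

At the C(fluoro)(cyano) position, that saturated carbon is sp³ and has no p orbital in the ring π system; the ring's p-orbital overlap is broken there.
Broken conjugation rules out both aromaticity and antiaromaticity.

Non-aromatic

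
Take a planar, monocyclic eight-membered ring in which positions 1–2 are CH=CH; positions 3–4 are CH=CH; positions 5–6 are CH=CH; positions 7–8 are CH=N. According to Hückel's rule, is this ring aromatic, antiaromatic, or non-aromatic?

Every ring atom contributes a p orbital perpendicular to the ring (the double-bond atoms are sp², each contributing one p electron; the doubly-bonded nitrogens are pyridine-type — their lone pairs lie in the ring plane, leaving one electron in the p orbital), so the π system is cyclic and fully conjugated.
Tallying contributions gives 4 × 2 = 8 from the 4 double-bond units.
A 4n π count (8, n = 2) in a planar conjugated ring means antiaromatic.

Antiaromatic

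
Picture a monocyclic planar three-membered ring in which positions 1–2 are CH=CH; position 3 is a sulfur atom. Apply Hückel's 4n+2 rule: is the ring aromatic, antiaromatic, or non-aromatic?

Every ring atom contributes a p orbital perpendicular to the ring (the double-bond atoms are sp², each contributing one p electron; the sulfur donates one lone pair from its p orbital), so the π system is cyclic and fully conjugated.
Counting π electrons: 1 × 2 = 2 from the double-bond unit + 2 from the S atom = 4.
A 4n π count (4, n = 1) in a planar conjugated ring means antiaromatic.

Antiaromatic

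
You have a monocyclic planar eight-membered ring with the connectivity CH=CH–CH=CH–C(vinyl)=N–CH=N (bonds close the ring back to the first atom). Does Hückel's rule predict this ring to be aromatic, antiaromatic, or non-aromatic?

Antiaromatic

Every ring atom contributes a p orbital perpendicular to the ring (each doubly-bonded ring atom is sp² with one p-orbital electron; each =N– nitrogen is pyridine-type (lone pair in the sp² plane, one electron in the p orbital)), so the π system is cyclic and fully conjugated.
π-electron count: 4 × 2 = 8 from the 4 double-bond units.
A 4n π count (8, n = 2) in a planar conjugated ring means antiaromatic.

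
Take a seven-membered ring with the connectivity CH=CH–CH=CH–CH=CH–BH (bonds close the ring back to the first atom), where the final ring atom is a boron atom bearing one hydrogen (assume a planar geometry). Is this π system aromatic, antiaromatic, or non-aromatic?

All ring atoms are sp² and supply a p orbital to the ring (every atom in a ring double bond is sp² and brings one electron to the p orbital; the boron has an empty p orbital); the conjugation is uninterrupted.
Tallying contributions gives 3 × 2 = 6 from the double-bond units + 0 from the BH atom = 6.
Since 6 = 4·1 + 2, the ring meets the 4n+2 criterion.

Aromatic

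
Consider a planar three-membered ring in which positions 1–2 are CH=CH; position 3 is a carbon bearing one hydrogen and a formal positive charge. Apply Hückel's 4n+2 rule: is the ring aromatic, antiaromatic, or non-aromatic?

All ring atoms are sp² and supply a p orbital to the ring (the double-bond atoms are sp², each contributing one p electron; the carbocation has an empty p orbital); the conjugation is uninterrupted.
Adding the contributions, 1 × 2 = 2 from the double-bond unit + 0 from the CH(+) atom = 2.
That gives a 4n+2 count (2, n = 0).
(The species described is the cyclopropenyl cation.)

Aromatic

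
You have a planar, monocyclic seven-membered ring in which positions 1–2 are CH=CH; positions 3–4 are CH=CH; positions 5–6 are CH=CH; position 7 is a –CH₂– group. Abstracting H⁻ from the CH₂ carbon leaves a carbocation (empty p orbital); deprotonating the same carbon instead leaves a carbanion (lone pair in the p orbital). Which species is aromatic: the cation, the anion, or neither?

Once that carbon is sp², every ring atom has a p orbital and both ions are fully conjugated.
Cation: 3 × 2 + 0 = 6 π electrons → 4(1)+2, aromatic.
Anion: 3 × 2 + 2 = 8 π electrons → 4(2), antiaromatic.

The cation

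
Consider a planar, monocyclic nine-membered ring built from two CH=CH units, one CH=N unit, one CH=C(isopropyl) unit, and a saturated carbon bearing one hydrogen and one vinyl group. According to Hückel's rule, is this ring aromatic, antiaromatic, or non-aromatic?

Non-aromatic

The CH(vinyl) position has four σ bonds — that saturated carbon is sp³ and has no p orbital in the ring π system — so the cyclic conjugation is interrupted.
Without a continuous loop of overlapping p orbitals the Hückel electron count never comes into play.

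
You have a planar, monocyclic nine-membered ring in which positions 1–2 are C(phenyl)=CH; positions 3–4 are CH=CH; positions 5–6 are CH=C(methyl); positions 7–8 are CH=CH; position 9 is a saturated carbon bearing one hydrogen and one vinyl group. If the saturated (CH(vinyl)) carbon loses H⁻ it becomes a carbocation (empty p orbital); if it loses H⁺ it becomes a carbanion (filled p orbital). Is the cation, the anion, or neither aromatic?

The anion

Once that carbon is sp², every ring atom has a p orbital and both ions are fully conjugated.
Cation: 4 × 2 + 0 = 8 π electrons → 4(2), antiaromatic.
Anion: 4 × 2 + 2 = 10 π electrons → 4(2)+2, aromatic.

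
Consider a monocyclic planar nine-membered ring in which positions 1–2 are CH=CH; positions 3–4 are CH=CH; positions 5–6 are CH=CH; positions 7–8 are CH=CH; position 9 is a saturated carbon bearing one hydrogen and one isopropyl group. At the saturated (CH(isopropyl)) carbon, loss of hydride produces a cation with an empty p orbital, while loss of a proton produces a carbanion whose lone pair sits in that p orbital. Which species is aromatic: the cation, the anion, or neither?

The anion

In both ions every ring atom is sp² and contributes a p orbital, so both rings are fully conjugated.
Cation: 4 × 2 + 0 = 8 π electrons → 4(2), antiaromatic.
Anion: 4 × 2 + 2 = 10 π electrons → 4(2)+2, aromatic.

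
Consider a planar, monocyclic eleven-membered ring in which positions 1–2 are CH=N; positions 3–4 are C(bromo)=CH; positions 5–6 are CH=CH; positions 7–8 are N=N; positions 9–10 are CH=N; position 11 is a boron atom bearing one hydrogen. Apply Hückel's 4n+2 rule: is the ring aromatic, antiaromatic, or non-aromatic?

Aromatic

All ring atoms are sp² and supply a p orbital to the ring (the double-bond atoms are sp², each contributing one p electron; each sp² =N– keeps its lone pair in-plane and puts one electron into the π system; the boron has an empty p orbital); the conjugation is uninterrupted.
Tallying contributions gives 5 × 2 = 10 from the double-bond units + 0 from the BH atom = 10.
That gives a 4n+2 count (10, n = 2).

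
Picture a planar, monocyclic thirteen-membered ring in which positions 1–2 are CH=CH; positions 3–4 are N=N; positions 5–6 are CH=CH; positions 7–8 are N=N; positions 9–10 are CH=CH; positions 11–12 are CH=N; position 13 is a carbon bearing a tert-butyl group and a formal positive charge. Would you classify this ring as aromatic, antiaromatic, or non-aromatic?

Antiaromatic

All ring atoms are sp² and supply a p orbital to the ring (each doubly-bonded ring atom is sp² with one p-orbital electron; each =N– nitrogen is pyridine-type (lone pair in the sp² plane, one electron in the p orbital); the carbocation has an empty p orbital); the conjugation is uninterrupted.
Tallying contributions gives 6 × 2 = 12 from the double-bond units + 0 from the C(tert-butyl)(+) atom = 12.
12 = 4(3); a planar, fully conjugated 4n system is antiaromatic.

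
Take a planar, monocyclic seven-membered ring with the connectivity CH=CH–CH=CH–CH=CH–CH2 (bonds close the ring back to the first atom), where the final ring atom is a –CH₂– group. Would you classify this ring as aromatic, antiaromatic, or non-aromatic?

The CH2 position has four σ bonds — the tetrahedral CH₂ carbon is sp³ and has no p orbital in the ring π system — so the cyclic conjugation is interrupted.
Without a continuous loop of overlapping p orbitals the Hückel electron count never comes into play.

Non-aromatic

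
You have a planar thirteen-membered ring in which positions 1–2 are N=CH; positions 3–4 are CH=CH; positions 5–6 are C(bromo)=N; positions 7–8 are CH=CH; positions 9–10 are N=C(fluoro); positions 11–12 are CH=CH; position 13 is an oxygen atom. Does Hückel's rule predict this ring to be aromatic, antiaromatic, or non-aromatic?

Aromatic

All ring atoms are sp² and supply a p orbital to the ring (every atom in a ring double bond is sp² and brings one electron to the p orbital; each sp² =N– keeps its lone pair in-plane and puts one electron into the π system; the oxygen donates one lone pair from its p orbital); the conjugation is uninterrupted.
π-electron count: 6 × 2 = 12 from the double-bond units + 2 from the O atom = 14.
Since 14 = 4·3 + 2, the ring meets the 4n+2 criterion.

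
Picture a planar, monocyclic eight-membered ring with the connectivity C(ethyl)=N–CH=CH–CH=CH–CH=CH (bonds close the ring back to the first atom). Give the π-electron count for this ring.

Every ring atom contributes a p orbital perpendicular to the ring (each doubly-bonded ring atom is sp² with one p-orbital electron; the doubly-bonded nitrogens are pyridine-type — their lone pairs lie in the ring plane, leaving one electron in the p orbital), so the π system is cyclic and fully conjugated.
Adding the contributions, 4 × 2 = 8 from the 4 double-bond units.

8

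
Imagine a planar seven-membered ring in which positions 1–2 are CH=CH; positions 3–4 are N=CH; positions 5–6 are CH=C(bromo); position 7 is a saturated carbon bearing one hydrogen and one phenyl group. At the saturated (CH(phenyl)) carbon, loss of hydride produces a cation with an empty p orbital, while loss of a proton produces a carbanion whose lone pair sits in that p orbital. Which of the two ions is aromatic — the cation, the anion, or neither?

In either ion the ring is fully conjugated: every atom, including the new sp² carbon, supplies a p orbital.
Cation: 3 × 2 + 0 = 6 π electrons → 4(1)+2, aromatic.
Anion: 3 × 2 + 2 = 8 π electrons → 4(2), antiaromatic.

The cation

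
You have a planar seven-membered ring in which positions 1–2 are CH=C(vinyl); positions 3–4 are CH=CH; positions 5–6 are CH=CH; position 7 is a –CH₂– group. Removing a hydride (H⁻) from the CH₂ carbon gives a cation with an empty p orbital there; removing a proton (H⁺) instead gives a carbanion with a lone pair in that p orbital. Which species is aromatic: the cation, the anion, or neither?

The cation

Once that carbon is sp², every ring atom has a p orbital and both ions are fully conjugated.
Cation: 3 × 2 + 0 = 6 π electrons → 4(1)+2, aromatic.
Anion: 3 × 2 + 2 = 8 π electrons → 4(2), antiaromatic.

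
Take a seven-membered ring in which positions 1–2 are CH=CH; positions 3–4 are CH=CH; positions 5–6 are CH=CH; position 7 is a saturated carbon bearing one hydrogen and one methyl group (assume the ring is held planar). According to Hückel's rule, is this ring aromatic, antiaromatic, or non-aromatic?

Non-aromatic

Because that saturated carbon is sp³ and has no p orbital in the ring π system at the CH(methyl) position, the π system cannot extend all the way around the ring.
Without a continuous loop of overlapping p orbitals the Hückel electron count never comes into play.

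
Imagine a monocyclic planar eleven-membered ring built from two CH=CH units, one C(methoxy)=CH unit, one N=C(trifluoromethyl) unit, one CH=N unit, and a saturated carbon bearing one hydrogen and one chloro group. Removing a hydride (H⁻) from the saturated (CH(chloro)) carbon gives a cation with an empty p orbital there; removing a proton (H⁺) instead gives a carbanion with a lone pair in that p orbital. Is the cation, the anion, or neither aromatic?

The cation

In both ions every ring atom is sp² and contributes a p orbital, so both rings are fully conjugated.
Cation: 5 × 2 + 0 = 10 π electrons → 4(2)+2, aromatic.
Anion: 5 × 2 + 2 = 12 π electrons → 4(3), antiaromatic.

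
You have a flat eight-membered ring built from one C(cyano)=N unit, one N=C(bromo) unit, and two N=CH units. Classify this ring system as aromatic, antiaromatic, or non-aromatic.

Antiaromatic

Check conjugation: the double-bond atoms are sp², each contributing one p electron; each sp² =N– keeps its lone pair in-plane and puts one electron into the π system — every position has a p orbital, so the cyclic π system is continuous.
Tallying contributions gives 4 × 2 = 8 from the 4 double-bond units.
A 4n π count (8, n = 2) in a planar conjugated ring means antiaromatic.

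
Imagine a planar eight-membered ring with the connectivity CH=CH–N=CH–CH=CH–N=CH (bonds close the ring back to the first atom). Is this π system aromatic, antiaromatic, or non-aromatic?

Antiaromatic

Check conjugation: every atom in a ring double bond is sp² and brings one electron to the p orbital; each sp² =N– keeps its lone pair in-plane and puts one electron into the π system — every position has a p orbital, so the cyclic π system is continuous.
Counting π electrons: 4 × 2 = 8 from the 4 double-bond units.
8 is a 4n count (n = 2), so the planar conjugated ring is antiaromatic.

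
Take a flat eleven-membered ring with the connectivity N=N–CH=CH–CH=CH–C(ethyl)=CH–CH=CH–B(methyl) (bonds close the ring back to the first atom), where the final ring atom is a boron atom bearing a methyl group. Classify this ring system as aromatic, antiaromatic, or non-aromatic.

Check conjugation: each doubly-bonded ring atom is sp² with one p-orbital electron; each sp² =N– keeps its lone pair in-plane and puts one electron into the π system; the boron has an empty p orbital — every position has a p orbital, so the cyclic π system is continuous.
π-electron count: 5 × 2 = 10 from the double-bond units + 0 from the B(methyl) atom = 10.
10 = 4(2) + 2, which satisfies Hückel's 4n+2 rule.

Aromatic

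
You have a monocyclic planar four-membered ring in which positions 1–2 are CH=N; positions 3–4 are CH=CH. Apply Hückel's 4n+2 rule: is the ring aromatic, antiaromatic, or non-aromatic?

All ring atoms are sp² and supply a p orbital to the ring (every atom in a ring double bond is sp² and brings one electron to the p orbital; the doubly-bonded nitrogens are pyridine-type — their lone pairs lie in the ring plane, leaving one electron in the p orbital); the conjugation is uninterrupted.
Tallying contributions gives 2 × 2 = 4 from the 2 double-bond units.
With 4 = 4·1 π electrons, Hückel's rule classifies the planar ring as antiaromatic.

Antiaromatic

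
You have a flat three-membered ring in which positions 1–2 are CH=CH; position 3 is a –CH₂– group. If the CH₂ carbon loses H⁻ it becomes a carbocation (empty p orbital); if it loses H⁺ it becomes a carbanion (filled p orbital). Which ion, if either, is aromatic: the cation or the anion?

Both ions have a continuous loop of p orbitals — each ring atom is sp².
Cation: 1 × 2 + 0 = 2 π electrons → 4(0)+2, aromatic.
Anion: 1 × 2 + 2 = 4 π electrons → 4(1), antiaromatic.

The cation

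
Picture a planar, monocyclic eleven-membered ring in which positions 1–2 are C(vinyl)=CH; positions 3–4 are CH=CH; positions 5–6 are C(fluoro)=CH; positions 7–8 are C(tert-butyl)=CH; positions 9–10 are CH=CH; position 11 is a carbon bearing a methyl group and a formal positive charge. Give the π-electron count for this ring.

10

Every ring atom contributes a p orbital perpendicular to the ring (every atom in a ring double bond is sp² and brings one electron to the p orbital; the carbocation has an empty p orbital), so the π system is cyclic and fully conjugated.
π-electron count: 5 × 2 = 10 from the double-bond units + 0 from the C(methyl)(+) atom = 10.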